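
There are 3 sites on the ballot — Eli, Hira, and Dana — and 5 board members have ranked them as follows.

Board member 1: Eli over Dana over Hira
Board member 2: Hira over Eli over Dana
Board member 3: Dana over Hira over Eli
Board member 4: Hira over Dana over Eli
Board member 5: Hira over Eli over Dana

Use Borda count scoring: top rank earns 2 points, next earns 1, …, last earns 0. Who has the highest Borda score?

Hira

Borda scores:
  Eli: 2 + 1 + 0 + 0 + 1 = 4
  Hira: 0 + 2 + 1 + 2 + 2 = 7
  Dana: 1 + 0 + 2 + 1 + 0 = 4
Hira has the highest total.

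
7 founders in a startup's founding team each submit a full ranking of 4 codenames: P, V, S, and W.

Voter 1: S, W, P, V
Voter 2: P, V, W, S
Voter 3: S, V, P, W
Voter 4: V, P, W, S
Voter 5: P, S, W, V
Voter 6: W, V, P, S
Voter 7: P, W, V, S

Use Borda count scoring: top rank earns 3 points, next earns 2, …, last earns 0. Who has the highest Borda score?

Borda scores:
  P: 1 + 3 + 1 + 2 + 3 + 1 + 3 = 14
  V: 0 + 2 + 2 + 3 + 0 + 2 + 1 = 10
  S: 3 + 0 + 3 + 0 + 2 + 0 + 0 = 8
  W: 2 + 1 + 0 + 1 + 1 + 3 + 2 = 10
P has the highest total.

P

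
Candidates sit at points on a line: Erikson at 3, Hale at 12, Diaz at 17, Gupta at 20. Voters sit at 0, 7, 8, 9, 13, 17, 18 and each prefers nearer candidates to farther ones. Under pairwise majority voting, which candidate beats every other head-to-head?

Hale

With single-peaked preferences on a line, the Condorcet winner is the candidate closest to the median voter.
The median voter (position 9) is closest to Hale at 12.
Check: Hale vs Gupta — voters closer to Hale: 5 of 7.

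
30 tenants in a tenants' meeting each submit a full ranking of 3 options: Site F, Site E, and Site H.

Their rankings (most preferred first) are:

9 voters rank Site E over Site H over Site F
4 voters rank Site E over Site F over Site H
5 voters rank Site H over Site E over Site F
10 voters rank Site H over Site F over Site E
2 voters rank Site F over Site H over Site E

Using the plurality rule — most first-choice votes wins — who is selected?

Site H

First-place vote totals:
  Site F: 2
  Site E: 13
  Site H: 15
Site H has the most first-place votes.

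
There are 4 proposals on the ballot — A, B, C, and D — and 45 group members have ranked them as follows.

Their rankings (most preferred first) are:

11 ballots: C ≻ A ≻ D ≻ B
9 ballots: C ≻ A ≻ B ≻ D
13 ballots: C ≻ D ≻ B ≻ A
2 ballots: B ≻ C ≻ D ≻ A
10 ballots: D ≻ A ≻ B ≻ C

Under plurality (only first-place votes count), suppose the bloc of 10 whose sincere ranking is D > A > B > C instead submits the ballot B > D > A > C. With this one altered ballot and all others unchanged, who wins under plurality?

First-place totals with the altered ballot: A 0, B 12, C 33, D 0.
The winner is unchanged: still C.

C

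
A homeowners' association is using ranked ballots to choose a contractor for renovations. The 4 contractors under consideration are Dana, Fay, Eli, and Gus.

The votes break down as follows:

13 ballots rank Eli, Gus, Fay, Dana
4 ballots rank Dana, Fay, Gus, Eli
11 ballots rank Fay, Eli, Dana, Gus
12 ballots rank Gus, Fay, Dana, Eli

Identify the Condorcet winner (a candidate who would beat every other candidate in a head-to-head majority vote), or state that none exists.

There is no Condorcet winner

Head-to-head results (40 voters total):
Dana vs Fay: Fay wins 36–4.
Dana vs Eli: Eli wins 24–16.
Dana vs Gus: Gus wins 25–15.
Fay vs Eli: Fay wins 27–13.
Fay vs Gus: Gus wins 25–15.
Eli vs Gus: Eli wins 24–16.
No candidate beats all others: Fay beats Eli beats Gus beats Fay, a majority cycle.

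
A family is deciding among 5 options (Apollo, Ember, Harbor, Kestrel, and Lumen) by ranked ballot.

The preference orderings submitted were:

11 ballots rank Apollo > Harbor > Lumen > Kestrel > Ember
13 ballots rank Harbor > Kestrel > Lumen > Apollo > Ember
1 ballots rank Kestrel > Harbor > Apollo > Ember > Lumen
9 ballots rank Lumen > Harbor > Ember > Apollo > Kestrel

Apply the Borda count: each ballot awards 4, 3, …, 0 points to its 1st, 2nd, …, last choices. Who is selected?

Harbor

Borda scores:
  Apollo: 11·4 + 13·1 + 2 + 9·1 = 68
  Ember: 11·0 + 13·0 + 1 + 9·2 = 19
  Harbor: 11·3 + 13·4 + 3 + 9·3 = 115
  Kestrel: 11·1 + 13·3 + 4 + 9·0 = 54
  Lumen: 11·2 + 13·2 + 0 + 9·4 = 84
Harbor has the highest total.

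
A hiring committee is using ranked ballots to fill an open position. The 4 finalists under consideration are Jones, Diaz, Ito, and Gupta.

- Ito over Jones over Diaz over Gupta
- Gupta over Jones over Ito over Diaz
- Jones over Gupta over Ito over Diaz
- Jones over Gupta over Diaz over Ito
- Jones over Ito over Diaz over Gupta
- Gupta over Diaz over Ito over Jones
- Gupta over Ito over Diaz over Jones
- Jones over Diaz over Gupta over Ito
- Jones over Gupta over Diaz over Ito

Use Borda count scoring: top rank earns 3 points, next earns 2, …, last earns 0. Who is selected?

Jones

Borda scores:
  Jones: 2 + 2 + 3 + 3 + 3 + 0 + 0 + 3 + 3 = 19
  Diaz: 1 + 0 + 0 + 1 + 1 + 2 + 1 + 2 + 1 = 9
  Ito: 3 + 1 + 1 + 0 + 2 + 1 + 2 + 0 + 0 = 10
  Gupta: 0 + 3 + 2 + 2 + 0 + 3 + 3 + 1 + 2 = 16
Jones has the highest total.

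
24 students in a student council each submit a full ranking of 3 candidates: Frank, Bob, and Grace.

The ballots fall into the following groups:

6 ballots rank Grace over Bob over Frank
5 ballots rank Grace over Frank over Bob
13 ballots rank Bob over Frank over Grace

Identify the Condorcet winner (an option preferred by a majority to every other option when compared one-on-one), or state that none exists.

Head-to-head results (24 voters total):
Frank vs Bob: Bob wins 19–5.
Frank vs Grace: Frank wins 13–11.
Bob vs Grace: Bob wins 13–11.
Bob beats each rival — Frank (19–5), Grace (13–11) — so Bob is the Condorcet winner.

Bob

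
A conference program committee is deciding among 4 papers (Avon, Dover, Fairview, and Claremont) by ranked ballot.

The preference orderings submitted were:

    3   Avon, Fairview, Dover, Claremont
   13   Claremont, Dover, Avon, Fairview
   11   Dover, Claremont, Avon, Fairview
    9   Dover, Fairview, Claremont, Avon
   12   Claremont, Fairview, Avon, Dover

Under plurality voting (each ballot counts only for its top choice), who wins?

First-place vote totals:
  Avon: 3
  Dover: 20
  Fairview: 0
  Claremont: 25
Claremont has the most first-place votes.

Claremont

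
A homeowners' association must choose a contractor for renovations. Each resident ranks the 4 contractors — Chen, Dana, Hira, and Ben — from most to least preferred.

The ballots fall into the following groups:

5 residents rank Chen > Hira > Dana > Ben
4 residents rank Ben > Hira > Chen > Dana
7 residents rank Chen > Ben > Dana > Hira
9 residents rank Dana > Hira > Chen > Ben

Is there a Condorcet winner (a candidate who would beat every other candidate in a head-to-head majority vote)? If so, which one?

Head-to-head results (25 voters total):
Chen vs Dana: Chen wins 16–9.
Chen vs Hira: Hira wins 13–12.
Chen vs Ben: Chen wins 21–4.
Dana vs Hira: Dana wins 16–9.
Dana vs Ben: Dana wins 14–11.
Hira vs Ben: Hira wins 14–11.
No candidate beats all others: Chen beats Dana beats Hira beats Chen, a majority cycle.

No Condorcet winner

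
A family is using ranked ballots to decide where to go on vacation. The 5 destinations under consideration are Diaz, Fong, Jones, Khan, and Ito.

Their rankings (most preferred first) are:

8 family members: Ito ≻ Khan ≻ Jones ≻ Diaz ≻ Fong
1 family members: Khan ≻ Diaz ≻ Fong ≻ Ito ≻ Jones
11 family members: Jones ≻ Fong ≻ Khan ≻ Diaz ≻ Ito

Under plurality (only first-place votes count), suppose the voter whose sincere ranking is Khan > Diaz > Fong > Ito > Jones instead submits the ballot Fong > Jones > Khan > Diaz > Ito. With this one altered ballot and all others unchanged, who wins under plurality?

First-place totals with the altered ballot: Diaz 0, Fong 1, Jones 11, Khan 0, Ito 8.
The winner is unchanged: still Jones.

Jones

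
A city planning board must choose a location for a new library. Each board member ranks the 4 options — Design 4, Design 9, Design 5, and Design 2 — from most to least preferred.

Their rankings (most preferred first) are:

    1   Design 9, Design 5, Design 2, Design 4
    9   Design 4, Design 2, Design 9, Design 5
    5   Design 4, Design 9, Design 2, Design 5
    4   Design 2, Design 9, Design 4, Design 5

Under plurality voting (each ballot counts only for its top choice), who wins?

First-place vote totals:
  Design 4: 14
  Design 9: 1
  Design 5: 0
  Design 2: 4
Design 4 has the most first-place votes.

Design 4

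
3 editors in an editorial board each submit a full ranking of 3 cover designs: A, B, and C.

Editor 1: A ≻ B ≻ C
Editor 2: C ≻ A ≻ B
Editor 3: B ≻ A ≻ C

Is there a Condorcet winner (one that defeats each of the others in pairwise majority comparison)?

Head-to-head results (3 voters total):
A vs B: A wins 2–1.
A vs C: A wins 2–1.
B vs C: B wins 2–1.
A beats each rival — B (2–1), C (2–1) — so A is the Condorcet winner.

Yes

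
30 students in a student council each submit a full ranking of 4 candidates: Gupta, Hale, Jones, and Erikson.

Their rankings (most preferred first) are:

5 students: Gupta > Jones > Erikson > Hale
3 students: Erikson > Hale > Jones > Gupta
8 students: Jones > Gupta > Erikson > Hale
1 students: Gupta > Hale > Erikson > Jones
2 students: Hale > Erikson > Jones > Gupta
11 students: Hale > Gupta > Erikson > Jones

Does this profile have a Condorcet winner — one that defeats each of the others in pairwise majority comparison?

Head-to-head results (30 voters total):
Gupta vs Hale: Hale wins 16–14.
Gupta vs Jones: Gupta wins 17–13.
Gupta vs Erikson: Gupta wins 25–5.
Hale vs Jones: Hale wins 17–13.
Hale vs Erikson: Erikson wins 16–14.
Jones vs Erikson: Erikson wins 17–13.
No candidate beats all others: Gupta beats Erikson beats Hale beats Gupta, a majority cycle.

No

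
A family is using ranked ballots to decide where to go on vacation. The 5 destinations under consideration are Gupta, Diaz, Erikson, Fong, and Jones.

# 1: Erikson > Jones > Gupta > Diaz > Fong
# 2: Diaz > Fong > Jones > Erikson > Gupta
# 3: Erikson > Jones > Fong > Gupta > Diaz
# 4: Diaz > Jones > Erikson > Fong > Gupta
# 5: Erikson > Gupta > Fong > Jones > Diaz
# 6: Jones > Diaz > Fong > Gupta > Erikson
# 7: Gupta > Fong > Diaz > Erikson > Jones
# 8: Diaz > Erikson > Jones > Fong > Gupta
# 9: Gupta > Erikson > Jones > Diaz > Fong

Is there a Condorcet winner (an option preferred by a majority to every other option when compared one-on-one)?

No

Head-to-head results (9 voters total):
Gupta vs Diaz: Gupta wins 5–4.
Gupta vs Erikson: Erikson wins 6–3.
Gupta vs Fong: Fong wins 5–4.
Gupta vs Jones: Jones wins 6–3.
Diaz vs Erikson: Diaz wins 5–4.
Diaz vs Fong: Diaz wins 6–3.
Diaz vs Jones: Jones wins 5–4.
Erikson vs Fong: Erikson wins 6–3.
Erikson vs Jones: Erikson wins 6–3.
Fong vs Jones: Jones wins 6–3.
No candidate beats all others: Gupta beats Diaz beats Erikson beats Gupta, a majority cycle.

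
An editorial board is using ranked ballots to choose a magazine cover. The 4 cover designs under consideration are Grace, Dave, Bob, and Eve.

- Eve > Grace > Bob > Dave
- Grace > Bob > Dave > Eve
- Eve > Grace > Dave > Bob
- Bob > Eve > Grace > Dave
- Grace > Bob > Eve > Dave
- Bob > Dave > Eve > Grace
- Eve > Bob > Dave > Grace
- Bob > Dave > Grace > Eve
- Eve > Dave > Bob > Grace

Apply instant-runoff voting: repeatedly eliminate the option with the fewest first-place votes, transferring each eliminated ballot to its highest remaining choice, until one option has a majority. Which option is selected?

Bob

Round 1: Eve 4, Bob 3, Grace 2, Dave 0. Dave has the fewest and is eliminated.
Round 2: Eve 4, Bob 3, Grace 2. Grace has the fewest and is eliminated.
Round 3: Bob 5, Eve 4. Bob has a majority.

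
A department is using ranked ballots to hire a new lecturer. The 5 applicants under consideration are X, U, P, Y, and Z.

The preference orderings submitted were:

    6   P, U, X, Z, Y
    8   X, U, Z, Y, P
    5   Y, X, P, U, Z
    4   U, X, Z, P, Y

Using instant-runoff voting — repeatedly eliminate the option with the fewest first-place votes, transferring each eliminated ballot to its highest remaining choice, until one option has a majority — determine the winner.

X

Round 1: X 8, P 6, Y 5, U 4, Z 0. Z has the fewest and is eliminated.
Round 2: X 8, P 6, Y 5, U 4. U has the fewest and is eliminated.
Round 3: X 12, P 6, Y 5. X has a majority.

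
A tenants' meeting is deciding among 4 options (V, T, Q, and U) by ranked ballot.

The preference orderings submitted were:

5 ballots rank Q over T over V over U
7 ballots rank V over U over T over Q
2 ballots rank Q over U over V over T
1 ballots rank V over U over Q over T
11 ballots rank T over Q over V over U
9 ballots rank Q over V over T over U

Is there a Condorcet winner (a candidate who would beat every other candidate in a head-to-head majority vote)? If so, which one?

There is no Condorcet winner

Head-to-head results (35 voters total):
V vs T: V wins 19–16.
V vs Q: Q wins 27–8.
V vs U: V wins 33–2.
T vs Q: T wins 18–17.
T vs U: T wins 25–10.
Q vs U: Q wins 27–8.
No candidate beats all others: V beats T beats Q beats V, a majority cycle.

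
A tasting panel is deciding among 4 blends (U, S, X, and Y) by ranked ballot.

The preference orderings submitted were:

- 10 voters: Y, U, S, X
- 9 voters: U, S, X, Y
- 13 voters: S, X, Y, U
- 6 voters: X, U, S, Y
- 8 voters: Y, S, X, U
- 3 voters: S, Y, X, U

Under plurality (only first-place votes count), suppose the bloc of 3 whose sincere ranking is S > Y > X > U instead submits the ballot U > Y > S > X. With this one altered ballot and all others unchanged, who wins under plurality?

Y

First-place totals with the altered ballot: U 12, S 13, X 6, Y 18.
The winner is unchanged: still Y.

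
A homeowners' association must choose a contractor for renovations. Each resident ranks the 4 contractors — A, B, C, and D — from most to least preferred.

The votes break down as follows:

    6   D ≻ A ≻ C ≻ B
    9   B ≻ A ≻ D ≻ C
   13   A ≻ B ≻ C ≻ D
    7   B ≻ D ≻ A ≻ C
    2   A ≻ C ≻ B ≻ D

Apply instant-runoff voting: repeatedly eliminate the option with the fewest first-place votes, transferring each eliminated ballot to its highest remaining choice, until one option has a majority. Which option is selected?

A

Round 1: B 16, A 15, D 6, C 0. C has the fewest and is eliminated.
Round 2: B 16, A 15, D 6. D has the fewest and is eliminated.
Round 3: A 21, B 16. A has a majority.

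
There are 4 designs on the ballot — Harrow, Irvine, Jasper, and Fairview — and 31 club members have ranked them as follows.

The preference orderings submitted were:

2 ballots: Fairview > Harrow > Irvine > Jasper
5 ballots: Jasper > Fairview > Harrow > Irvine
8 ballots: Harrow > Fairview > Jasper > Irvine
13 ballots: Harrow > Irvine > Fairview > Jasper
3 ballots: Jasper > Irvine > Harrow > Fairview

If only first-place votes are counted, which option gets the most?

First-place vote totals:
  Harrow: 21
  Irvine: 0
  Jasper: 8
  Fairview: 2
Harrow has the most first-place votes.

Harrow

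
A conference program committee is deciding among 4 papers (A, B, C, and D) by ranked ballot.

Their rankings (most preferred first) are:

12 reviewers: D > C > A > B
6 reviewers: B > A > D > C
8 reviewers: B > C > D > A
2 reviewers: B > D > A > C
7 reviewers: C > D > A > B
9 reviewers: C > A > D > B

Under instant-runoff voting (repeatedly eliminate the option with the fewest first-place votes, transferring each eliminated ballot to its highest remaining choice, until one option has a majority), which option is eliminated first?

A

Round 1: B 16, C 16, D 12, A 0. A has the fewest and is eliminated.
Round 2: B 16, C 16, D 12. D has the fewest and is eliminated.
Round 3: C 28, B 16. C has a majority.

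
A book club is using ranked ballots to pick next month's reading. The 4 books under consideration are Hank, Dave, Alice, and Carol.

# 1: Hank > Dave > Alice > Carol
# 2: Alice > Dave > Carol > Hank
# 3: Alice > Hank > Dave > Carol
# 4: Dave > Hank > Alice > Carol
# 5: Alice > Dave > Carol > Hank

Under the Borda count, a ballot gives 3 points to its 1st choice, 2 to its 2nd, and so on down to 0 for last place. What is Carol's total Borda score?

2

Borda scores:
  Hank: 3 + 0 + 2 + 2 + 0 = 7
  Dave: 2 + 2 + 1 + 3 + 2 = 10
  Alice: 1 + 3 + 3 + 1 + 3 = 11
  Carol: 0 + 1 + 0 + 0 + 1 = 2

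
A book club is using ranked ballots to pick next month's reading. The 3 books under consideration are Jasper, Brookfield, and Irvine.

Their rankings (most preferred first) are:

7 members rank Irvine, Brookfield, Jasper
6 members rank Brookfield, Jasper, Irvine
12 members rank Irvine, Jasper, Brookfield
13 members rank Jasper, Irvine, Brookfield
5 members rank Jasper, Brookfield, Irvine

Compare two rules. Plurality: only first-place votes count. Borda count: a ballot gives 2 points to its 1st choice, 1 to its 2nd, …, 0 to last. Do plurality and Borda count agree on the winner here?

Plurality first-place counts: Jasper 18, Brookfield 6, Irvine 19 → Irvine.
Borda totals: Jasper 54, Brookfield 24, Irvine 51 → Jasper.
The two rules disagree: plurality picks Irvine, Borda picks Jasper.

No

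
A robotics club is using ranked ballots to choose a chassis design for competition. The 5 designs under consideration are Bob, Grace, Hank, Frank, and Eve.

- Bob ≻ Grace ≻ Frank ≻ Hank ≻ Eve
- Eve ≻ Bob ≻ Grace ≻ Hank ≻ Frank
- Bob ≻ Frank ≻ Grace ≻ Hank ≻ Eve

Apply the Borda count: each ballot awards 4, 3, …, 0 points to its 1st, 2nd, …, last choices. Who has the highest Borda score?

Borda scores:
  Bob: 4 + 3 + 4 = 11
  Grace: 3 + 2 + 2 = 7
  Hank: 1 + 1 + 1 = 3
  Frank: 2 + 0 + 3 = 5
  Eve: 0 + 4 + 0 = 4
Bob has the highest total.

Bob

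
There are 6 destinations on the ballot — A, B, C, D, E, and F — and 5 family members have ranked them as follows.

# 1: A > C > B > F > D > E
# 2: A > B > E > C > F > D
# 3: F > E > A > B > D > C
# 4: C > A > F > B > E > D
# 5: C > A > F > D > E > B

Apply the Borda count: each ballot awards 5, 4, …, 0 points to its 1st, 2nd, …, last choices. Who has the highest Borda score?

Borda scores:
  A: 5 + 5 + 3 + 4 + 4 = 21
  B: 3 + 4 + 2 + 2 + 0 = 11
  C: 4 + 2 + 0 + 5 + 5 = 16
  D: 1 + 0 + 1 + 0 + 2 = 4
  E: 0 + 3 + 4 + 1 + 1 = 9
  F: 2 + 1 + 5 + 3 + 3 = 14
A has the highest total.

A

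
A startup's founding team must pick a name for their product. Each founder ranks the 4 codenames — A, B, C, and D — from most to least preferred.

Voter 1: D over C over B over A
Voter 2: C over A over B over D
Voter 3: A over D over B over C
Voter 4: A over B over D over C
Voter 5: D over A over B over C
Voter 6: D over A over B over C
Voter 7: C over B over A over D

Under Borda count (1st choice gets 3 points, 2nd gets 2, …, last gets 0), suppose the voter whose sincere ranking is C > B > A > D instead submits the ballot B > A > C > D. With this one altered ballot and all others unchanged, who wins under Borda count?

Borda totals with the altered ballot: A 14, B 10, C 6, D 12.
The winner is unchanged: still A.

A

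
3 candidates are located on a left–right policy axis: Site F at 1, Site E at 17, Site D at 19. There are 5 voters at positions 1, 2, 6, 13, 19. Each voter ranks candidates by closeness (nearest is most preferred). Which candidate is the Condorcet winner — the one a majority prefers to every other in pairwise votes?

Site F

With single-peaked preferences on a line, the Condorcet winner is the candidate closest to the median voter.
The median voter (position 6) is closest to Site F at 1.
Check: Site F vs Site D — voters closer to Site F: 3 of 5.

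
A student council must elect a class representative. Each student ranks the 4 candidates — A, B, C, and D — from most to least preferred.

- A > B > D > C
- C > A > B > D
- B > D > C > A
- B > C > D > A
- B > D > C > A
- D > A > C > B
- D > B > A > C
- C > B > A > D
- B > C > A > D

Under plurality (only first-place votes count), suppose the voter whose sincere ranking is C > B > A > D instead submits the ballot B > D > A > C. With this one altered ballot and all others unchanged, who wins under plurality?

First-place totals with the altered ballot: A 1, B 5, C 1, D 2.
The winner is unchanged: still B.

B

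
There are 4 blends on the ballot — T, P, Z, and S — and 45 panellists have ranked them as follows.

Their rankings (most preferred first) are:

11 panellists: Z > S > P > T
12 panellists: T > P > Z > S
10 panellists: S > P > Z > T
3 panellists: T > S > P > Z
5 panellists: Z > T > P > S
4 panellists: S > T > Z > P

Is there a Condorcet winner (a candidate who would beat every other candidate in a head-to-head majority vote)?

No

Head-to-head results (45 voters total):
T vs P: T wins 24–21.
T vs Z: Z wins 26–19.
T vs S: S wins 25–20.
P vs Z: P wins 25–20.
P vs S: S wins 28–17.
Z vs S: Z wins 28–17.
No candidate beats all others: T beats P beats Z beats T, a majority cycle.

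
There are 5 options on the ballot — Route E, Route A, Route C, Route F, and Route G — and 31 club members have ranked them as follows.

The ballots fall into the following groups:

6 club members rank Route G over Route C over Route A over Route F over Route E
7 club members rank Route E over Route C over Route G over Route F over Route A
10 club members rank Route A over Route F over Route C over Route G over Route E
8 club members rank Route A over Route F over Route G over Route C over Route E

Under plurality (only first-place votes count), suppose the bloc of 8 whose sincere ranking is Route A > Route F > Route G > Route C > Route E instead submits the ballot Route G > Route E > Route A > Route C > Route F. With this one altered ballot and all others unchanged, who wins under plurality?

Route G

First-place totals with the altered ballot: Route E 7, Route A 10, Route C 0, Route F 0, Route G 14.
The switch changes the winner from Route A to Route G.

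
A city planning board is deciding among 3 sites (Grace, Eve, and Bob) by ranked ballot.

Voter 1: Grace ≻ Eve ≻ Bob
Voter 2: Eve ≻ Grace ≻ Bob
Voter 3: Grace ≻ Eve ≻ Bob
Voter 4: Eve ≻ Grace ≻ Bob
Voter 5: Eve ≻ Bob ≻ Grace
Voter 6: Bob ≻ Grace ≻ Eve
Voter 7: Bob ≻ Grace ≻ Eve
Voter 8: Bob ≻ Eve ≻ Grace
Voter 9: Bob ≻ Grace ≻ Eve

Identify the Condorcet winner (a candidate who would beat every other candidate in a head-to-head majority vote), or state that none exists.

None — there is no Condorcet winner

Head-to-head results (9 voters total):
Grace vs Eve: Grace wins 5–4.
Grace vs Bob: Bob wins 5–4.
Eve vs Bob: Eve wins 5–4.
No candidate beats all others: Grace beats Eve beats Bob beats Grace, a majority cycle.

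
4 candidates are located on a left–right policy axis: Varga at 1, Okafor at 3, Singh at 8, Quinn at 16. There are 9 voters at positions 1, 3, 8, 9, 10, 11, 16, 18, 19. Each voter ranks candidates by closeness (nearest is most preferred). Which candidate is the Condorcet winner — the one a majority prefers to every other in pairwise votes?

With single-peaked preferences on a line, the Condorcet winner is the candidate closest to the median voter.
The median voter (position 10) is closest to Singh at 8.
Check: Singh vs Varga — voters closer to Singh: 7 of 9.

Singh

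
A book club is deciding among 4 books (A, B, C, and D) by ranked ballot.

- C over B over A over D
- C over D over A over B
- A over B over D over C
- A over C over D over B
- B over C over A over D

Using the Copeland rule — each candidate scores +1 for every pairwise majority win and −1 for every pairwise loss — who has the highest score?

Pairwise results:
  A vs B: A wins 3–2.
  A vs C: C wins 3–2.
  A vs D: A wins 4–1.
  B vs C: C wins 3–2.
  B vs D: B wins 3–2.
  C vs D: C wins 4–1.
Copeland scores (wins − losses):
  A: 2 − 1 = 1
  B: 1 − 2 = -1
  C: 3 − 0 = 3
  D: 0 − 3 = -3
C has the best Copeland score.

C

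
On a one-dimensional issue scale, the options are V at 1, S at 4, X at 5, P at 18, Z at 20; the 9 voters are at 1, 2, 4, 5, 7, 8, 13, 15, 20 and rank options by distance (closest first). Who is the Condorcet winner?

X

With single-peaked preferences on a line, the Condorcet winner is the candidate closest to the median voter.
The median voter (position 7) is closest to X at 5.
Check: X vs V — voters closer to X: 7 of 9.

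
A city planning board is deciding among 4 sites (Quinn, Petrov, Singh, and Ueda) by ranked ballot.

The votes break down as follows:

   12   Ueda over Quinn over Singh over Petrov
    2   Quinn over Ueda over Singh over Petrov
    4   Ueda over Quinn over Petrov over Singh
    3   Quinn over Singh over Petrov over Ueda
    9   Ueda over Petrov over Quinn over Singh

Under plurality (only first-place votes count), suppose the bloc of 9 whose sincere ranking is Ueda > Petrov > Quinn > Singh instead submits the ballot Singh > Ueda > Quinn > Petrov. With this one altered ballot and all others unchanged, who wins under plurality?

First-place totals with the altered ballot: Quinn 5, Petrov 0, Singh 9, Ueda 16.
The winner is unchanged: still Ueda.

Ueda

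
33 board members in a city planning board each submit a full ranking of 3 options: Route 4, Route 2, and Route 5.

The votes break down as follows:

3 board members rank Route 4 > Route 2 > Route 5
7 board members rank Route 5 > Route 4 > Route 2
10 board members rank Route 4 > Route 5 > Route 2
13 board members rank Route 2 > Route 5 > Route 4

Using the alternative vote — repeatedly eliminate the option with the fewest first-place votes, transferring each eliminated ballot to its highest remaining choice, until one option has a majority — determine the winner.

Route 4

Round 1: Route 4 13, Route 2 13, Route 5 7. Route 5 has the fewest and is eliminated.
Round 2: Route 4 20, Route 2 13. Route 4 has a majority.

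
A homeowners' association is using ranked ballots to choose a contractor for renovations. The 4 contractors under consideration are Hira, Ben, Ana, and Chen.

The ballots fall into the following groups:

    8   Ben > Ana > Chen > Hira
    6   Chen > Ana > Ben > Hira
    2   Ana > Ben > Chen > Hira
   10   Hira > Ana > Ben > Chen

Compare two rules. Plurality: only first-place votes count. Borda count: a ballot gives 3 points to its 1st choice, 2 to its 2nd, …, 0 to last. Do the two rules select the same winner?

No

Plurality first-place counts: Hira 10, Ben 8, Ana 2, Chen 6 → Hira.
Borda totals: Hira 30, Ben 44, Ana 54, Chen 28 → Ana.
The two rules disagree: plurality picks Hira, Borda picks Ana.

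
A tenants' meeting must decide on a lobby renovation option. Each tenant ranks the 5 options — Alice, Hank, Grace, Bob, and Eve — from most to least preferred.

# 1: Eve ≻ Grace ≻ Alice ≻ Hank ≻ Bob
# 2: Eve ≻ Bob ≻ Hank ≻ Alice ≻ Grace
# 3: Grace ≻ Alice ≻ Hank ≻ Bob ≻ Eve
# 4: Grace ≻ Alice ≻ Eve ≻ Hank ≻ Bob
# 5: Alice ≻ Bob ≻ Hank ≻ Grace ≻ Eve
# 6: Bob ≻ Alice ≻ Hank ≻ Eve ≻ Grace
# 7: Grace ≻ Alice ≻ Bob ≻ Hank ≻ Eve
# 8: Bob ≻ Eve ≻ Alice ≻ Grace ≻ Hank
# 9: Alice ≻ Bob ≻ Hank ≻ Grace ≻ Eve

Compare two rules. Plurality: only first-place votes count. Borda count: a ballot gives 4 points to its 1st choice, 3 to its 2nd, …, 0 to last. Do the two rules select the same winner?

No

Plurality first-place counts: Alice 2, Hank 0, Grace 3, Bob 2, Eve 2 → Grace.
Borda totals: Alice 25, Hank 13, Grace 18, Bob 20, Eve 14 → Alice.
The two rules disagree: plurality picks Grace, Borda picks Alice.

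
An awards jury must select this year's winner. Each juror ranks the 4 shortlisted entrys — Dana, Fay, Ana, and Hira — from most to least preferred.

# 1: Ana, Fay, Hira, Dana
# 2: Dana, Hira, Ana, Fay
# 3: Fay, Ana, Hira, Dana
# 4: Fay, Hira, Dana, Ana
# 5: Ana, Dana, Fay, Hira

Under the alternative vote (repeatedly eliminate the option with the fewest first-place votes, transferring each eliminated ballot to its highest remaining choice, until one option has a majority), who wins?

Round 1: Fay 2, Ana 2, Dana 1, Hira 0. Hira has the fewest and is eliminated.
Round 2: Fay 2, Ana 2, Dana 1. Dana has the fewest and is eliminated.
Round 3: Ana 3, Fay 2. Ana has a majority.

Ana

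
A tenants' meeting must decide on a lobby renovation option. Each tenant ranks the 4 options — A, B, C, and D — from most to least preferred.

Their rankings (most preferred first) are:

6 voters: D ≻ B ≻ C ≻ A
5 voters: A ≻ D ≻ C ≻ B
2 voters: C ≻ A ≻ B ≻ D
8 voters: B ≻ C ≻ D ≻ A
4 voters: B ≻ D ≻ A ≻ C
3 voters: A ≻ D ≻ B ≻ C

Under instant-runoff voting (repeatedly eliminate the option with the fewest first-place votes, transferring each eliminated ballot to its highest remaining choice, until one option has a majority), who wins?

B

Round 1: B 12, A 8, D 6, C 2. C has the fewest and is eliminated.
Round 2: B 12, A 10, D 6. D has the fewest and is eliminated.
Round 3: B 18, A 10. B has a majority.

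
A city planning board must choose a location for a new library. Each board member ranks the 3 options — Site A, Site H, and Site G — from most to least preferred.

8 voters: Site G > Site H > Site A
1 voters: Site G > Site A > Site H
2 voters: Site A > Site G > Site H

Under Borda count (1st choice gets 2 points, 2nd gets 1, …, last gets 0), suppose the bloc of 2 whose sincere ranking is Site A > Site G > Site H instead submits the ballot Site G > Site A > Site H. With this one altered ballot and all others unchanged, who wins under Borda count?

Site G

Borda totals with the altered ballot: Site A 3, Site H 8, Site G 22.
The winner is unchanged: still Site G.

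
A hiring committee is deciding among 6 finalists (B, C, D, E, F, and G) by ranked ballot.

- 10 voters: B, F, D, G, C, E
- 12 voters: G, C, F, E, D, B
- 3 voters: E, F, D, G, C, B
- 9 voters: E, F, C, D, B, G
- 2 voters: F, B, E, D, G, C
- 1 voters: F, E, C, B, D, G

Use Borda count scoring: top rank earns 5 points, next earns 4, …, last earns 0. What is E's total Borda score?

94

Borda scores:
  B: 10·5 + 12·0 + 3·0 + 9·1 + 2·4 + 2 = 69
  C: 10·1 + 12·4 + 3·1 + 9·3 + 2·0 + 3 = 91
  D: 10·3 + 12·1 + 3·3 + 9·2 + 2·2 + 1 = 74
  E: 10·0 + 12·2 + 3·5 + 9·5 + 2·3 + 4 = 94
  F: 10·4 + 12·3 + 3·4 + 9·4 + 2·5 + 5 = 139
  G: 10·2 + 12·5 + 3·2 + 9·0 + 2·1 + 0 = 88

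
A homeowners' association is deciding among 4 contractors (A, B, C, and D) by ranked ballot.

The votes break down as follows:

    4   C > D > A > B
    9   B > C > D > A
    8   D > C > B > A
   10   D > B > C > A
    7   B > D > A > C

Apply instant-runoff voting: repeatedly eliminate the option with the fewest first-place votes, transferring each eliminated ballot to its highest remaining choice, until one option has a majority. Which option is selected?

Round 1: D 18, B 16, C 4, A 0. A has the fewest and is eliminated.
Round 2: D 18, B 16, C 4. C has the fewest and is eliminated.
Round 3: D 22, B 16. D has a majority.

D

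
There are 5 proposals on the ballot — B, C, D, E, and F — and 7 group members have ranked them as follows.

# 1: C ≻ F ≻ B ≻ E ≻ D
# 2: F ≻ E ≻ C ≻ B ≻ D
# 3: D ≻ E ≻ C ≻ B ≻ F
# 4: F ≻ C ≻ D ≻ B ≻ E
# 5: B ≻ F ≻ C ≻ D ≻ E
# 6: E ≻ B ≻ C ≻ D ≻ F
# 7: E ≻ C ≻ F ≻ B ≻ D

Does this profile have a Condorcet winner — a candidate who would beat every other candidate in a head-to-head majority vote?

No

Head-to-head results (7 voters total):
B vs C: C wins 5–2.
B vs D: B wins 5–2.
B vs E: E wins 4–3.
B vs F: F wins 4–3.
C vs D: C wins 6–1.
C vs E: E wins 4–3.
C vs F: C wins 4–3.
D vs E: E wins 4–3.
D vs F: F wins 5–2.
E vs F: F wins 4–3.
No candidate beats all others: C beats F beats E beats C, a majority cycle.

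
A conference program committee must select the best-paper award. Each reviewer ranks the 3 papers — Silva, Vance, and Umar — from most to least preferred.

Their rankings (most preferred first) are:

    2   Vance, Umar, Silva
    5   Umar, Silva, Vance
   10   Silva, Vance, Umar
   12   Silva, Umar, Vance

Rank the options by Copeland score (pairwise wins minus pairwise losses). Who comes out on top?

Silva

Pairwise results:
  Silva vs Vance: Silva wins 27–2.
  Silva vs Umar: Silva wins 22–7.
  Vance vs Umar: Umar wins 17–12.
Copeland scores (wins − losses):
  Silva: 2 − 0 = 2
  Vance: 0 − 2 = -2
  Umar: 1 − 1 = 0
Silva has the best Copeland score.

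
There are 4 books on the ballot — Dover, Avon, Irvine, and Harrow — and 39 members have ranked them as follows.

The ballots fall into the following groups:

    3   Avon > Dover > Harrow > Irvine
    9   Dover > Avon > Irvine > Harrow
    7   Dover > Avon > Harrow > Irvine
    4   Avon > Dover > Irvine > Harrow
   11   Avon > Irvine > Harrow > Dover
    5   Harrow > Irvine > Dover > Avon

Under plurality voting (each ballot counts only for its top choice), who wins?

Avon

First-place vote totals:
  Dover: 16
  Avon: 18
  Irvine: 0
  Harrow: 5
Avon has the most first-place votes.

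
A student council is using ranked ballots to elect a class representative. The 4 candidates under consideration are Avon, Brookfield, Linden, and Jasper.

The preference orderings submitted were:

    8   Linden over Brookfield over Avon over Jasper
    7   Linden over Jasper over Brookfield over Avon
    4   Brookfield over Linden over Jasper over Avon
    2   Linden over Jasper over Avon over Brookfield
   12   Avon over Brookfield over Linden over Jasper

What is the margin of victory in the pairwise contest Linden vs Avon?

Ballots ranking Linden above Avon: 8+7+4+2 = 21.
Ballots ranking Avon above Linden: 12.
Linden wins 21–12, a margin of 9.

9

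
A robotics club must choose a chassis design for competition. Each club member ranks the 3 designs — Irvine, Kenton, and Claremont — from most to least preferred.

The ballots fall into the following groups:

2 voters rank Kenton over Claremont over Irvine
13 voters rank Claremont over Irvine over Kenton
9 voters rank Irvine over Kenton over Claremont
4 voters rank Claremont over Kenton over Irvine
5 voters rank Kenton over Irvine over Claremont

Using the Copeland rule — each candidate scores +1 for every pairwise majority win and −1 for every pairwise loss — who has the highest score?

Pairwise results:
  Irvine vs Kenton: Irvine wins 22–11.
  Irvine vs Claremont: Claremont wins 19–14.
  Kenton vs Claremont: Claremont wins 17–16.
Copeland scores (wins − losses):
  Irvine: 1 − 1 = 0
  Kenton: 0 − 2 = -2
  Claremont: 2 − 0 = 2
Claremont has the best Copeland score.

Claremont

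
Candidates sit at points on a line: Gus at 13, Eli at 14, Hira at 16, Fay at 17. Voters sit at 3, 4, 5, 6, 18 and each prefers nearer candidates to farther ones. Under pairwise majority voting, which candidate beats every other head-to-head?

With single-peaked preferences on a line, the Condorcet winner is the candidate closest to the median voter.
The median voter (position 5) is closest to Gus at 13.
Check: Gus vs Hira — voters closer to Gus: 4 of 5.

Gus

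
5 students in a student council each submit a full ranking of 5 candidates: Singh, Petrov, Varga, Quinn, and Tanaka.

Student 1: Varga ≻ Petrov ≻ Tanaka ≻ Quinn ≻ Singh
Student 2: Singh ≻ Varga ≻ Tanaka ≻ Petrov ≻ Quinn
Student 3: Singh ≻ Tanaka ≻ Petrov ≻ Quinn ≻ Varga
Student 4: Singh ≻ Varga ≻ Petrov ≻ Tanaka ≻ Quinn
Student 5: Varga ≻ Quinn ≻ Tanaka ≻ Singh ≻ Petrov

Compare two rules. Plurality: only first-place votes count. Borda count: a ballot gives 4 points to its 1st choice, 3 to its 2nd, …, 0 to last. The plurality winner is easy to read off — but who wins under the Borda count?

Plurality first-place counts: Singh 3, Petrov 0, Varga 2, Quinn 0, Tanaka 0 → Singh.
Borda totals: Singh 13, Petrov 8, Varga 14, Quinn 5, Tanaka 10 → Varga.

Varga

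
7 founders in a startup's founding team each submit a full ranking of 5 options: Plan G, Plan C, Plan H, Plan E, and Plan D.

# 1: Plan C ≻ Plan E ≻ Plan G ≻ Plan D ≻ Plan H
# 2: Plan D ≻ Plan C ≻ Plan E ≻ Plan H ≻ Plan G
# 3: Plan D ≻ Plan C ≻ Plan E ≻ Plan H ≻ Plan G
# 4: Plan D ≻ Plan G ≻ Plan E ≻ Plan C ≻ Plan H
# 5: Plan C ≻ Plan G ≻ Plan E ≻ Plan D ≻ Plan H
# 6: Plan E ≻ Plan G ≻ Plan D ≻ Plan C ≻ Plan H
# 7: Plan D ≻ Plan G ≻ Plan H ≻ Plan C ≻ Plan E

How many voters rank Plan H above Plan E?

1

Ballots ranking Plan H above Plan E: 1.
Ballots ranking Plan E above Plan H: 6.
So 1 of 7 voters prefer Plan H to Plan E.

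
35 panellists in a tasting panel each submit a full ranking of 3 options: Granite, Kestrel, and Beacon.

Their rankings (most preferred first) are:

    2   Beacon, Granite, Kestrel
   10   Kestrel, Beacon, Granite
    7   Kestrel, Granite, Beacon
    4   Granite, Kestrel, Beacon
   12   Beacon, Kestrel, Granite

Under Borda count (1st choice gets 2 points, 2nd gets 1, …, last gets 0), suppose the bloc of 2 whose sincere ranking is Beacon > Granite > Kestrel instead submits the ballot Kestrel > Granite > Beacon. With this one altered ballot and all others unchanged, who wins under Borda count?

Borda totals with the altered ballot: Granite 17, Kestrel 54, Beacon 34.
The winner is unchanged: still Kestrel.

Kestrel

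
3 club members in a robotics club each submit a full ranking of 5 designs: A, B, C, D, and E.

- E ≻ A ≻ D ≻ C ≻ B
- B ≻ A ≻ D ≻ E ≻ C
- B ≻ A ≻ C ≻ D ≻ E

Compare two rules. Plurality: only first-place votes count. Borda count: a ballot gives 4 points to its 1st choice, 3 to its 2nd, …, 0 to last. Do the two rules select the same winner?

Plurality first-place counts: A 0, B 2, C 0, D 0, E 1 → B.
Borda totals: A 9, B 8, C 3, D 5, E 5 → A.
The two rules disagree: plurality picks B, Borda picks A.

No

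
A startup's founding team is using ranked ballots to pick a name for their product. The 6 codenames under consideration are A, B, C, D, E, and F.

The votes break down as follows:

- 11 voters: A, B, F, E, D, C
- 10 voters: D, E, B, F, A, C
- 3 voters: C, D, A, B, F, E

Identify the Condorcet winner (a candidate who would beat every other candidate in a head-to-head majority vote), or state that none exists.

Head-to-head results (24 voters total):
A vs B: A wins 14–10.
A vs C: A wins 21–3.
A vs D: D wins 13–11.
A vs E: A wins 14–10.
A vs F: A wins 14–10.
B vs C: B wins 21–3.
B vs D: D wins 13–11.
B vs E: B wins 14–10.
B vs F: B wins 24–0.
C vs D: D wins 21–3.
C vs E: E wins 21–3.
C vs F: F wins 21–3.
D vs E: D wins 13–11.
D vs F: D wins 13–11.
E vs F: F wins 14–10.
D beats each rival — A (13–11), B (13–11), C (21–3), E (13–11), F (13–11) — so D is the Condorcet winner.

D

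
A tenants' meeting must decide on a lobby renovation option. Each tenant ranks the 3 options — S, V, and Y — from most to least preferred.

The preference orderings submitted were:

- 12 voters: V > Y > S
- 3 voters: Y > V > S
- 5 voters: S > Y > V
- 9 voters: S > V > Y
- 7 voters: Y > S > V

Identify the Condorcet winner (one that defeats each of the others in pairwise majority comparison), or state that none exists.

Head-to-head results (36 voters total):
S vs V: S wins 21–15.
S vs Y: Y wins 22–14.
V vs Y: V wins 21–15.
No candidate beats all others: S beats V beats Y beats S, a majority cycle.

There is no Condorcet winner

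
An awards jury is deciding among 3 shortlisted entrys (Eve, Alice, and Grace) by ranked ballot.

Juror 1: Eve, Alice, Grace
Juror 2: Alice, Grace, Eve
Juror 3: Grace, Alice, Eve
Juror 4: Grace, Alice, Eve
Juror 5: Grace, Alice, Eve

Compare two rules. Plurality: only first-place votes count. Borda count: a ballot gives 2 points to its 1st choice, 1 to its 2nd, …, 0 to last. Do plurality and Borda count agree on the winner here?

Plurality first-place counts: Eve 1, Alice 1, Grace 3 → Grace.
Borda totals: Eve 2, Alice 6, Grace 7 → Grace.
The two rules agree on Grace.

Yes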